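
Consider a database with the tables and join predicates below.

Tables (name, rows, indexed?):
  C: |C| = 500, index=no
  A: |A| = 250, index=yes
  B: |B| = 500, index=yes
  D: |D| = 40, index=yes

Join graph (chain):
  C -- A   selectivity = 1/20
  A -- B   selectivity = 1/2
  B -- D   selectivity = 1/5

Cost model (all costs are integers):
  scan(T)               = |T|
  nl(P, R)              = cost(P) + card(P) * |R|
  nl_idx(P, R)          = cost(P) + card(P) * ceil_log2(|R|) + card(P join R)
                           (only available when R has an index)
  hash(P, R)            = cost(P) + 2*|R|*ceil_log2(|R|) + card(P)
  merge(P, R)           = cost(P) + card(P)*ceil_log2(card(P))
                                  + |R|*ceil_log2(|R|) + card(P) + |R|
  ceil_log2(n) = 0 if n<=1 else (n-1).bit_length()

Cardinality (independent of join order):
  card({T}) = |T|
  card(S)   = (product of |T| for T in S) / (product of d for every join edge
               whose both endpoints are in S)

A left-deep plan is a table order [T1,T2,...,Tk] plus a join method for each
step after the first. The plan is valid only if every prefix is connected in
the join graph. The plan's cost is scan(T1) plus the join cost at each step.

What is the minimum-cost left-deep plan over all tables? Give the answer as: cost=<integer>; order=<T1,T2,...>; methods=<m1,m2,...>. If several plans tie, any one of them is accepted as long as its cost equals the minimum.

cost=518480; order=B,D,A,C; methods=hash,hash,hash

Selinger DP (subsets sized 1..n):
  {C}: scan cost=500, card=500
  {A}: scan cost=250, card=250
  {B}: scan cost=500, card=500
  {D}: scan cost=40, card=40
  {AC}: card=6250; try (A,hash)→5000, (C,merge)→7500, (A,merge)→7750, (C,hash)→9500, (A,nl_idx)→10750, (C,nl)→125250 …(+1); best=5000 via (A,hash)
  {AB}: card=62500; try (A,hash)→5000, (B,merge)→7500, (A,merge)→7750, (B,hash)→9500, (B,nl_idx)→65000, (A,nl_idx)→67000 …(+2); best=5000 via (A,hash)
  {BD}: card=4000; try (D,hash)→1480, (B,nl_idx)→4400, (B,merge)→5320, (D,merge)→5780, (D,nl_idx)→7500, (B,hash)→9080 …(+2); best=1480 via (D,hash)
  {ABC}: card=1562500; try (B,hash)→20250, (C,hash)→76500, (B,merge)→97500, (C,merge)→1072500, (B,nl_idx)→1623750, (B,nl)→3130000 …(+1); best=20250 via (B,hash)
  {ABD}: card=500000; try (A,hash)→9480, (A,merge)→55730, (D,hash)→67980, (A,nl_idx)→533480, (D,nl_idx)→880000, (A,nl)→1001480 …(+2); best=9480 via (A,hash)
  {ABCD}: card=12500000; try (C,hash)→518480, (D,hash)→1583230, (C,merge)→10014480, (D,nl_idx)→21895250, (D,merge)→34395530, (D,nl)→62520250 …(+1); best=518480 via (C,hash)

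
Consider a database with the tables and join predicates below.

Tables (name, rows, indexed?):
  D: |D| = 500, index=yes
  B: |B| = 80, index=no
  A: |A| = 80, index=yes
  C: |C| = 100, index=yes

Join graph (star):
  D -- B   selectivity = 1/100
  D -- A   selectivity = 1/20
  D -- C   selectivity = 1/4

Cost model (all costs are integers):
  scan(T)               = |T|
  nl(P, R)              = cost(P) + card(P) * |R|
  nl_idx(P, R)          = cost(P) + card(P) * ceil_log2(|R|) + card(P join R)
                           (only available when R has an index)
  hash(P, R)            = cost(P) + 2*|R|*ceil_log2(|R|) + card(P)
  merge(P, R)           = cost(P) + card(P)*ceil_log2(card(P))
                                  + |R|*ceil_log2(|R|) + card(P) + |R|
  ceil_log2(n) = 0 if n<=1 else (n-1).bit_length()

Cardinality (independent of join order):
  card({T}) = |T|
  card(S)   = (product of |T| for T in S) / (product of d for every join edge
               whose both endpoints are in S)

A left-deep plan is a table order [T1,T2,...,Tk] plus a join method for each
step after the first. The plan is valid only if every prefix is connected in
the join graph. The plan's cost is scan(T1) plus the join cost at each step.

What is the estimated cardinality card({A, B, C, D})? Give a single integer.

Tables in S: A(80), B(80), C(100), D(500)
Edges inside S: D-B(d=100), D-A(d=20), D-C(d=4)
numerator = 80 * 80 * 100 * 500 = 320000000
denominator = 100 * 20 * 4 = 8000
card(S) = 320000000 / 8000 = 40000

40000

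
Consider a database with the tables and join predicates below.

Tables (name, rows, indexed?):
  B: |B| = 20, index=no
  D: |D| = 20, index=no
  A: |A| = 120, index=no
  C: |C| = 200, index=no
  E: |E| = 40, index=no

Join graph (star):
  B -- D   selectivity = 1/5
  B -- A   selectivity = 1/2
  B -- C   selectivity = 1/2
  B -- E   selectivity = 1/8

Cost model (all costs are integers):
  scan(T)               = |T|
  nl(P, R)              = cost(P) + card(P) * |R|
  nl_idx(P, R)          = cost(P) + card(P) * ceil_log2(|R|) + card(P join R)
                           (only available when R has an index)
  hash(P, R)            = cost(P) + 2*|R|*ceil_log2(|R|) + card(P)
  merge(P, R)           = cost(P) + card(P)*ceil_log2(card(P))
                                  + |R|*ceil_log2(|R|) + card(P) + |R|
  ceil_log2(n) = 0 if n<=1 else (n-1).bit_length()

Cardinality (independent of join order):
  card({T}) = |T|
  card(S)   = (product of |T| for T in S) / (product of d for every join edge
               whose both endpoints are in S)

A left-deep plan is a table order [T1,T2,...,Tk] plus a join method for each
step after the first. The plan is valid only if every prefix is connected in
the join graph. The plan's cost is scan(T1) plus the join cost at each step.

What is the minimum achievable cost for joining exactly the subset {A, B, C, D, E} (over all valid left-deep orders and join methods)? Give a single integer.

29860

Selinger DP over subsets of {A,B,C,D,E}:
  {B}: scan cost=20, card=20
  {D}: scan cost=20, card=20
  {A}: scan cost=120, card=120
  {C}: scan cost=200, card=200
  {E}: scan cost=40, card=40
  {BD}: card=80; try (D,hash)→240, (B,hash)→240, (D,merge)→260, (B,merge)→260, (D,nl)→420, (B,nl)→420; best=240 via (D,hash)
  {AB}: card=1200; try (B,hash)→440, (A,merge)→1100, (B,merge)→1200, (A,hash)→1720, (A,nl)→2420, (B,nl)→2520; best=440 via (B,hash)
  {BC}: card=2000; try (B,hash)→600, (C,merge)→1940, (B,merge)→2120, (C,hash)→3240, (C,nl)→4020, (B,nl)→4200; best=600 via (B,hash)
  {BE}: card=100; try (B,hash)→280, (E,merge)→420, (B,merge)→440, (E,hash)→520, (E,nl)→820, (B,nl)→840; best=280 via (B,hash)
  {ABD}: card=4800; try (D,hash)→1840, (A,merge)→1840, (A,hash)→2000, (A,nl)→9840, (D,merge)→14960, (D,nl)→24440; best=1840 via (D,hash)
  {BCD}: card=8000; try (C,merge)→2680, (D,hash)→2800, (C,hash)→3520, (C,nl)→16240, (D,merge)→24720, (D,nl)→40600; best=2680 via (C,merge)
  {BDE}: card=400; try (D,hash)→580, (E,hash)→800, (E,merge)→1160, (D,merge)→1200, (D,nl)→2280, (E,nl)→3440; best=580 via (D,hash)
  {ABC}: card=120000; try (A,hash)→4280, (C,hash)→4840, (C,merge)→16640, (A,merge)→25560, (C,nl)→240440, (A,nl)→240600; best=4280 via (A,hash)
  {ABE}: card=6000; try (A,merge)→2040, (A,hash)→2060, (E,hash)→2120, (A,nl)→12280, (E,merge)→15120, (E,nl)→48440; best=2040 via (A,merge)
  {BCE}: card=10000; try (C,merge)→2880, (E,hash)→3080, (C,hash)→3580, (C,nl)→20280, (E,merge)→24880, (E,nl)→80600; best=2880 via (C,merge)
  {ABCD}: card=480000; try (C,hash)→9840, (A,hash)→12360, (C,merge)→70840, (A,merge)→115640, (D,hash)→124480, (C,nl)→961840 …(+3); best=9840 via (C,hash)
  {ABDE}: card=24000; try (A,hash)→2660, (A,merge)→5540, (E,hash)→7120, (D,hash)→8240, (A,nl)→48580, (E,merge)→69320 …(+3); best=2660 via (A,hash)
  {BCDE}: card=40000; try (C,hash)→4180, (C,merge)→6380, (E,hash)→11160, (D,hash)→13080, (C,nl)→80580, (E,merge)→114960 …(+3); best=4180 via (C,hash)
  {ABCE}: card=600000; try (C,hash)→11240, (A,hash)→14560, (C,merge)→87840, (E,hash)→124760, (A,merge)→153840, (C,nl)→1202040 …(+3); best=11240 via (C,hash)
  {ABCDE}: card=2400000; try (C,hash)→29860, (A,hash)→45860, (C,merge)→388460, (E,hash)→490320, (D,hash)→611440, (A,merge)→685140 …(+6); best=29860 via (C,hash)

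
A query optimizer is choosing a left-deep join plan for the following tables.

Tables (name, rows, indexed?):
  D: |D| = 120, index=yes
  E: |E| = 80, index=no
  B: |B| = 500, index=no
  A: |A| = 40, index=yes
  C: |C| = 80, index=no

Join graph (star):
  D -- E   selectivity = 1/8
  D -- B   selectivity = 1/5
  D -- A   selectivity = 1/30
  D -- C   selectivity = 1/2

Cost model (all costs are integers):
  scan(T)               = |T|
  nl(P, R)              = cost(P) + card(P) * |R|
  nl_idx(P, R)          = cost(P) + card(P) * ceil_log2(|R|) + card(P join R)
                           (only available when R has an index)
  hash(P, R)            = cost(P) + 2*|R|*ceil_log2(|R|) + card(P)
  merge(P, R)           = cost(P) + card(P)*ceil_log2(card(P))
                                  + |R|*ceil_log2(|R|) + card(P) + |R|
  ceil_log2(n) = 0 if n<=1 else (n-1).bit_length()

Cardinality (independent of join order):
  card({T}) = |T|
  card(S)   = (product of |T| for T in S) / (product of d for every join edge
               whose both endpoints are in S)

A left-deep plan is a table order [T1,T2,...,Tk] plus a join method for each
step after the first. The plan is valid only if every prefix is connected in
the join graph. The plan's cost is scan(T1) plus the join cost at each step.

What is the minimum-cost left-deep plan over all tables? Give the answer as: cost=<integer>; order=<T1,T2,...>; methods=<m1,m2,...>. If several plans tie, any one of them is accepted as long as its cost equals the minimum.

cost=77480; order=A,D,E,C,B; methods=nl_idx,hash,hash,hash

Selinger DP (subsets sized 1..n):
  {D}: scan cost=120, card=120
  {E}: scan cost=80, card=80
  {B}: scan cost=500, card=500
  {A}: scan cost=40, card=40
  {C}: scan cost=80, card=80
  {DE}: card=1200; try (E,hash)→1360, (D,merge)→1680, (E,merge)→1720, (D,hash)→1840, (D,nl_idx)→1840, (D,nl)→9680 …(+1); best=1360 via (E,hash)
  {BD}: card=12000; try (D,hash)→2680, (B,merge)→6080, (D,merge)→6460, (B,hash)→9240, (D,nl_idx)→16000, (B,nl)→60120 …(+1); best=2680 via (D,hash)
  {AD}: card=160; try (D,nl_idx)→480, (A,hash)→720, (A,nl_idx)→1000, (D,merge)→1280, (A,merge)→1360, (D,hash)→1760 …(+2); best=480 via (D,nl_idx)
  {CD}: card=4800; try (C,hash)→1360, (D,merge)→1680, (C,merge)→1720, (D,hash)→1840, (D,nl_idx)→5440, (D,nl)→9680 …(+1); best=1360 via (C,hash)
  {BDE}: card=120000; try (B,hash)→11560, (E,hash)→15800, (B,merge)→20760, (E,merge)→183320, (B,nl)→601360, (E,nl)→962680; best=11560 via (B,hash)
  {ADE}: card=1600; try (E,hash)→1760, (E,merge)→2560, (A,hash)→3040, (A,nl_idx)→10160, (E,nl)→13280, (A,merge)→16040 …(+1); best=1760 via (E,hash)
  {CDE}: card=48000; try (C,hash)→3680, (E,hash)→7280, (C,merge)→16400, (E,merge)→69200, (C,nl)→97360, (E,nl)→385360; best=3680 via (C,hash)
  {ABD}: card=16000; try (B,merge)→6920, (B,hash)→9640, (A,hash)→15160, (B,nl)→80480, (A,nl_idx)→90680, (A,merge)→182960 …(+1); best=6920 via (B,merge)
  {BCD}: card=480000; try (B,hash)→15160, (C,hash)→15800, (B,merge)→73560, (C,merge)→183320, (C,nl)→962680, (B,nl)→2401360; best=15160 via (B,hash)
  {ACD}: card=6400; try (C,hash)→1760, (C,merge)→2560, (A,hash)→6640, (C,nl)→13280, (A,nl_idx)→36560, (A,merge)→68840 …(+1); best=1760 via (C,hash)
  {ABDE}: card=160000; try (B,hash)→12360, (E,hash)→24040, (B,merge)→25960, (A,hash)→132040, (E,merge)→247560, (B,nl)→801760 …(+4); best=12360 via (B,hash)
  {BCDE}: card=4800000; try (B,hash)→60680, (C,hash)→132680, (E,hash)→496280, (B,merge)→824680, (C,merge)→2172200, (C,nl)→9611560 …(+3); best=60680 via (B,hash)
  {ACDE}: card=64000; try (C,hash)→4480, (E,hash)→9280, (C,merge)→21600, (A,hash)→52160, (E,merge)→92000, (C,nl)→129760 …(+4); best=4480 via (C,hash)
  {ABCD}: card=640000; try (B,hash)→17160, (C,hash)→24040, (B,merge)→96360, (C,merge)→247560, (A,hash)→495640, (C,nl)→1286920 …(+4); best=17160 via (B,hash)
  {ABCDE}: card=6400000; try (B,hash)→77480, (C,hash)→173480, (E,hash)→658280, (B,merge)→1097480, (C,merge)→3053000, (A,hash)→4861160 …(+7); best=77480 via (B,hash)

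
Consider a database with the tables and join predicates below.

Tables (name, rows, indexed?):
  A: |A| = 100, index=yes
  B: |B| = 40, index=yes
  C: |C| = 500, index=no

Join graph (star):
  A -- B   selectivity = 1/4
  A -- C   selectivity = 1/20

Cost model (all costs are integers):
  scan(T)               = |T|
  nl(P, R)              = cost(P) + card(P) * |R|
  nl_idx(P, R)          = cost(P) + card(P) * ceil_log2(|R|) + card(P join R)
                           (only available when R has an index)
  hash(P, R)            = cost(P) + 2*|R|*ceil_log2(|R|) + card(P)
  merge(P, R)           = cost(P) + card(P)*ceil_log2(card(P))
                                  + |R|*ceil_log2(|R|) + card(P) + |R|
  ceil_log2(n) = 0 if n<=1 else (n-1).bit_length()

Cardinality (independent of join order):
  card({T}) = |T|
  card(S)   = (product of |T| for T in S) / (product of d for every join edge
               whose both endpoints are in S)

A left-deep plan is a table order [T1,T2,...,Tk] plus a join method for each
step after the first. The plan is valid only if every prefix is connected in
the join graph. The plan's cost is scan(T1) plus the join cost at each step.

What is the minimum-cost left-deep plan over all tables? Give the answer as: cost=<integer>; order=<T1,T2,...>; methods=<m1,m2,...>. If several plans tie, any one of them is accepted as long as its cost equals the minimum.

cost=5380; order=C,A,B; methods=hash,hash

Selinger DP (subsets sized 1..n):
  {A}: scan cost=100, card=100
  {B}: scan cost=40, card=40
  {C}: scan cost=500, card=500
  {AB}: card=1000; try (B,hash)→680, (A,merge)→1120, (B,merge)→1180, (A,nl_idx)→1320, (A,hash)→1480, (B,nl_idx)→1700 …(+2); best=680 via (B,hash)
  {AC}: card=2500; try (A,hash)→2400, (C,merge)→5900, (A,merge)→6300, (A,nl_idx)→6500, (C,hash)→9200, (C,nl)→50100 …(+1); best=2400 via (A,hash)
  {ABC}: card=25000; try (B,hash)→5380, (C,hash)→10680, (C,merge)→16680, (B,merge)→35180, (B,nl_idx)→42400, (B,nl)→102400 …(+1); best=5380 via (B,hash)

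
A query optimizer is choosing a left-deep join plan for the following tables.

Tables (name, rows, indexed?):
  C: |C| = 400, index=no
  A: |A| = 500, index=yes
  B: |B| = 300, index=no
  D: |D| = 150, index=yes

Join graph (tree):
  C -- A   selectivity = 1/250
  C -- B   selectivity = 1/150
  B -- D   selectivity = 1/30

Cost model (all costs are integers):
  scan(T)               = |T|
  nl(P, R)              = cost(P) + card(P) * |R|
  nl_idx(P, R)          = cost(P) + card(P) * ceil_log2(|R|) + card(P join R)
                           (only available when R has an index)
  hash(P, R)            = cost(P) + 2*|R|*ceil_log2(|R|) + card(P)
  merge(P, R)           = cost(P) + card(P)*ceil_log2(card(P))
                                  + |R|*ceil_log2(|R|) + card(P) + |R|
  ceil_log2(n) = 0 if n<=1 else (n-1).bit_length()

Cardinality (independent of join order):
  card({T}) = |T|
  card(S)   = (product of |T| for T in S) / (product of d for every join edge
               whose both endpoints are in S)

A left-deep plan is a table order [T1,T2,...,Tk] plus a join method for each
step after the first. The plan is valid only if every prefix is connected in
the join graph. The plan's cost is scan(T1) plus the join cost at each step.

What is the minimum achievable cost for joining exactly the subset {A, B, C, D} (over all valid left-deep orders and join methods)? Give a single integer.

15000

Selinger DP over subsets of {A,B,C,D}:
  {C}: scan cost=400, card=400
  {A}: scan cost=500, card=500
  {B}: scan cost=300, card=300
  {D}: scan cost=150, card=150
  {AC}: card=800; try (A,nl_idx)→4800, (C,hash)→8200, (A,merge)→9400, (C,merge)→9500, (A,hash)→9800, (A,nl)→200400 …(+1); best=4800 via (A,nl_idx)
  {BC}: card=800; try (B,hash)→6200, (C,merge)→7300, (B,merge)→7400, (C,hash)→7800, (C,nl)→120300, (B,nl)→120400; best=6200 via (B,hash)
  {BD}: card=1500; try (D,hash)→3000, (D,nl_idx)→4200, (B,merge)→4500, (D,merge)→4650, (B,hash)→5700, (B,nl)→45150 …(+1); best=3000 via (D,hash)
  {ABC}: card=1600; try (B,hash)→11000, (A,nl_idx)→15000, (A,hash)→16000, (B,merge)→16600, (A,merge)→20000, (B,nl)→244800 …(+1); best=11000 via (B,hash)
  {BCD}: card=4000; try (D,hash)→9400, (C,hash)→11700, (D,merge)→16350, (D,nl_idx)→16600, (C,merge)→25000, (D,nl)→126200 …(+1); best=9400 via (D,hash)
  {ABCD}: card=8000; try (D,hash)→15000, (A,hash)→22400, (D,merge)→31550, (D,nl_idx)→31800, (A,nl_idx)→53400, (A,merge)→66400 …(+2); best=15000 via (D,hash)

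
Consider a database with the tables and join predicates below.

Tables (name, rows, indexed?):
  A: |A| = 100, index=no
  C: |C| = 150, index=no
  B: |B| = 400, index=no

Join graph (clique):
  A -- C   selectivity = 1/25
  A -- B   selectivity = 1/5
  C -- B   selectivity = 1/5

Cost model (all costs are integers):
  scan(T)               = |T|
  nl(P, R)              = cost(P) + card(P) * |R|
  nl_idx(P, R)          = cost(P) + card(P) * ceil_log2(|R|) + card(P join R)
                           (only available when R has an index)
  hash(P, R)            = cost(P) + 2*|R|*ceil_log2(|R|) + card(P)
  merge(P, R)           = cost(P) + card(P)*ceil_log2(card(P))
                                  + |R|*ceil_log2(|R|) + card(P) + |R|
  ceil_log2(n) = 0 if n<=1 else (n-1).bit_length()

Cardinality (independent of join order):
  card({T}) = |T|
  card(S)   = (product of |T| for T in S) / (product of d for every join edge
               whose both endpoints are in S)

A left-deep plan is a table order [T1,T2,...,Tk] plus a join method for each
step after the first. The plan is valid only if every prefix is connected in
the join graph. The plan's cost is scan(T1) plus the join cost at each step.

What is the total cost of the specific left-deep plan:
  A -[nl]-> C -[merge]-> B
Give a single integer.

25700

step 1: scan A: cost=100, card=100
step 2: join C via nl
    card(P join C) = 100*150/(25) = 600
    cost = 100 + 100*150 = 15100
step 3: join B via merge
    card(P join B) = 600*400/(5*5) = 9600
    cost = 15100 + 600*10 + 400*9 + 600 + 400 = 25700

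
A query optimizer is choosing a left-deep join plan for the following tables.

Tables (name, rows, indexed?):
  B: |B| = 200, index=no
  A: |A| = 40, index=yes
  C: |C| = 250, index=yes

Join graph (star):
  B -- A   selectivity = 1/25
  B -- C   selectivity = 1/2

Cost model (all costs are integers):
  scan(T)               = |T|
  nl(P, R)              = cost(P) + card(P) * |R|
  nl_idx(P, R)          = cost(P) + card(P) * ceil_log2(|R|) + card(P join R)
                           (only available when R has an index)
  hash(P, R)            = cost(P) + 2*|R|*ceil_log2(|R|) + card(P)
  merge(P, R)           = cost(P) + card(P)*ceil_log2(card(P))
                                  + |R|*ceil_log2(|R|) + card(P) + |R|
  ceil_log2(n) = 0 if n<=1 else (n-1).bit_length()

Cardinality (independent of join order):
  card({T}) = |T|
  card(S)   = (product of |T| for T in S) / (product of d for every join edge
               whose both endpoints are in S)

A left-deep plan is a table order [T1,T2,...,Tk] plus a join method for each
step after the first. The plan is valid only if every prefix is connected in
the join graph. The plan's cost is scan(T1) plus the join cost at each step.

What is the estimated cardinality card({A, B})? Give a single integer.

320

Tables in S: A(40), B(200)
Edges inside S: B-A(d=25)
numerator = 40 * 200 = 8000
denominator = 25 = 25
card(S) = 8000 / 25 = 320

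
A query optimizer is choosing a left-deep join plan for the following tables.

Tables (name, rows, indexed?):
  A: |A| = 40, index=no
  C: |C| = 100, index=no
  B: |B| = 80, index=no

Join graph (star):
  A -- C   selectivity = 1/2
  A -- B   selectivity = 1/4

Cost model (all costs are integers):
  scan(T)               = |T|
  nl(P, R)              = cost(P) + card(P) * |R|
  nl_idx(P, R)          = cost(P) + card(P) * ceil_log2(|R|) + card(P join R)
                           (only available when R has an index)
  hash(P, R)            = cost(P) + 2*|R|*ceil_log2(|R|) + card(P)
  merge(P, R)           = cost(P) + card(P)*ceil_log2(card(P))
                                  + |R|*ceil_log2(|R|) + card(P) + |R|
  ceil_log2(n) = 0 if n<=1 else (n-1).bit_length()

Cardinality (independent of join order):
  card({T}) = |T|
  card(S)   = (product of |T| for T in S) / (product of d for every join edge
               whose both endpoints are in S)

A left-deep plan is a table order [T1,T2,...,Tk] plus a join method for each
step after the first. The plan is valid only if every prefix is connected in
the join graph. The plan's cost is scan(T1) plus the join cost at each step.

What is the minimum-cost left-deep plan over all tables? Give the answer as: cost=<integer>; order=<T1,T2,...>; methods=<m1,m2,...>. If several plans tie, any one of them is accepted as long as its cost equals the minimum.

Selinger DP (subsets sized 1..n):
  {A}: scan cost=40, card=40
  {C}: scan cost=100, card=100
  {B}: scan cost=80, card=80
  {AC}: card=2000; try (A,hash)→680, (C,merge)→1120, (A,merge)→1180, (C,hash)→1480, (C,nl)→4040, (A,nl)→4100; best=680 via (A,hash)
  {AB}: card=800; try (A,hash)→640, (B,merge)→960, (A,merge)→1000, (B,hash)→1200, (B,nl)→3240, (A,nl)→3280; best=640 via (A,hash)
  {ABC}: card=40000; try (C,hash)→2840, (B,hash)→3800, (C,merge)→10240, (B,merge)→25320, (C,nl)→80640, (B,nl)→160680; best=2840 via (C,hash)

cost=2840; order=B,A,C; methods=hash,hash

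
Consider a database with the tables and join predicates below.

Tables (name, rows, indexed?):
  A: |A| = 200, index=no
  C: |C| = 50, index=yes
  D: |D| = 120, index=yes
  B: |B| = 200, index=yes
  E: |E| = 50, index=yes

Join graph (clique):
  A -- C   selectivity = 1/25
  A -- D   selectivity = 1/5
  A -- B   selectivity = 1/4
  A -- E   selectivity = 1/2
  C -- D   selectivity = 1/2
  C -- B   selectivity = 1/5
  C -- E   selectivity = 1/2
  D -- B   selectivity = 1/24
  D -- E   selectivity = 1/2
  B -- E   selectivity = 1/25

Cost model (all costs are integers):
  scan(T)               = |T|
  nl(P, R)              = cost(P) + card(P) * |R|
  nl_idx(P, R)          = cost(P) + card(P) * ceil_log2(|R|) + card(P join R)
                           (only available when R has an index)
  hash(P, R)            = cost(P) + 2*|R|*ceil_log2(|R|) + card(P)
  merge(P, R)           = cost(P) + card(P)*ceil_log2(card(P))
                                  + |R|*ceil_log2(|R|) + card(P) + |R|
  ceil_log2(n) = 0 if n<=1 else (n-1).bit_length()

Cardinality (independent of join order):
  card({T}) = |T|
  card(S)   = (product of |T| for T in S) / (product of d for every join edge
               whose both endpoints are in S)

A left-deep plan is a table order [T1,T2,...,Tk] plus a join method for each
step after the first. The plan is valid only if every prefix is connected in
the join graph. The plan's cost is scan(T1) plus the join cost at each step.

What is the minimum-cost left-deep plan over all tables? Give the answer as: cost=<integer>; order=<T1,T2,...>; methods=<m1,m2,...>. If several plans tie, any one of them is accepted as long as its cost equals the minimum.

cost=10230; order=E,B,D,C,A; methods=nl_idx,hash,hash,hash

Selinger DP (subsets sized 1..n):
  {A}: scan cost=200, card=200
  {C}: scan cost=50, card=50
  {D}: scan cost=120, card=120
  {B}: scan cost=200, card=200
  {E}: scan cost=50, card=50
  {AC}: card=400; try (C,hash)→1000, (C,nl_idx)→1800, (A,merge)→2200, (C,merge)→2350, (A,hash)→3300, (A,nl)→10050 …(+1); best=1000 via (C,hash)
  {AD}: card=4800; try (D,hash)→2080, (A,merge)→2880, (D,merge)→2960, (A,hash)→3440, (D,nl_idx)→6400, (A,nl)→24120 …(+1); best=2080 via (D,hash)
  {AB}: card=10000; try (B,hash)→3600, (A,hash)→3600, (B,merge)→3800, (A,merge)→3800, (B,nl_idx)→11800, (B,nl)→40200 …(+1); best=3600 via (B,hash)
  {AE}: card=5000; try (E,hash)→1000, (A,merge)→2200, (E,merge)→2350, (A,hash)→3300, (E,nl_idx)→6400, (A,nl)→10050 …(+1); best=1000 via (E,hash)
  {CD}: card=3000; try (C,hash)→840, (D,merge)→1360, (C,merge)→1430, (D,hash)→1780, (D,nl_idx)→3400, (C,nl_idx)→3840 …(+2); best=840 via (C,hash)
  {BC}: card=2000; try (C,hash)→1000, (B,merge)→2200, (C,merge)→2350, (B,nl_idx)→2450, (B,hash)→3300, (C,nl_idx)→3400 …(+2); best=1000 via (C,hash)
  {CE}: card=1250; try (E,hash)→700, (C,hash)→700, (E,merge)→750, (C,merge)→750, (E,nl_idx)→1600, (C,nl_idx)→1600 …(+2); best=700 via (E,hash)
  {BD}: card=1000; try (D,hash)→2080, (B,nl_idx)→2080, (D,nl_idx)→2600, (B,merge)→2880, (D,merge)→2960, (B,hash)→3440 …(+2); best=2080 via (D,hash)
  {DE}: card=3000; try (E,hash)→840, (D,merge)→1360, (E,merge)→1430, (D,hash)→1780, (D,nl_idx)→3400, (E,nl_idx)→3840 …(+2); best=840 via (E,hash)
  {BE}: card=400; try (B,nl_idx)→850, (E,hash)→1000, (E,nl_idx)→1800, (B,merge)→2200, (E,merge)→2350, (B,hash)→3300 …(+2); best=850 via (B,nl_idx)
  {ACD}: card=4800; try (D,hash)→3080, (D,merge)→5960, (A,hash)→7040, (C,hash)→7480, (D,nl_idx)→8600, (C,nl_idx)→35680 …(+5); best=3080 via (D,hash)
  {ABC}: card=4000; try (B,hash)→4600, (A,hash)→6200, (B,merge)→6800, (B,nl_idx)→8200, (C,hash)→14200, (A,merge)→26800 …(+5); best=4600 via (B,hash)
  {ACE}: card=5000; try (E,hash)→2000, (A,hash)→5150, (E,merge)→5350, (C,hash)→6600, (E,nl_idx)→8400, (A,merge)→17500 …(+5); best=2000 via (E,hash)
  {ABD}: card=10000; try (A,hash)→6280, (B,hash)→10080, (A,merge)→14880, (D,hash)→15280, (B,nl_idx)→50480, (B,merge)→71080 …(+5); best=6280 via (A,hash)
  {ADE}: card=60000; try (A,hash)→7040, (E,hash)→7480, (D,hash)→7680, (A,merge)→41640, (E,merge)→69630, (D,merge)→71960 …(+5); best=7040 via (A,hash)
  {ABE}: card=10000; try (A,hash)→4450, (A,merge)→6650, (B,hash)→9200, (E,hash)→14200, (B,nl_idx)→51000, (B,merge)→72800 …(+5); best=4450 via (A,hash)
  {BCD}: card=5000; try (C,hash)→3680, (D,hash)→4680, (B,hash)→7040, (C,nl_idx)→13080, (C,merge)→13430, (D,nl_idx)→20000 …(+6); best=3680 via (C,hash)
  {CDE}: card=37500; try (D,hash)→3630, (E,hash)→4440, (C,hash)→4440, (D,merge)→16660, (E,merge)→40190, (C,merge)→40190 …(+6); best=3630 via (D,hash)
  {BCE}: card=2000; try (C,hash)→1850, (E,hash)→3600, (B,hash)→5150, (C,merge)→5200, (C,nl_idx)→5250, (B,nl_idx)→12700 …(+6); best=1850 via (C,hash)
  {BDE}: card=1000; try (D,hash)→2930, (E,hash)→3680, (D,nl_idx)→4650, (D,merge)→5810, (B,hash)→7040, (E,nl_idx)→9080 …(+6); best=2930 via (D,hash)
  {ABCD}: card=2000; try (D,hash)→10280, (B,hash)→11080, (A,hash)→11880, (C,hash)→16880, (D,nl_idx)→34600, (B,nl_idx)→43480 …(+9); best=10280 via (D,hash)
  {ACDE}: card=30000; try (E,hash)→8480, (D,hash)→8680, (A,hash)→44330, (E,nl_idx)→61880, (D,nl_idx)→67000, (C,hash)→67640 …(+9); best=8480 via (E,hash)
  {ABCE}: card=2000; try (A,hash)→7050, (E,hash)→9200, (B,hash)→10200, (C,hash)→15050, (A,merge)→27650, (E,nl_idx)→30600 …(+9); best=7050 via (A,hash)
  {ABDE}: card=5000; try (A,hash)→7130, (A,merge)→15730, (D,hash)→16130, (E,hash)→16880, (B,hash)→70240, (E,nl_idx)→71280 …(+9); best=7130 via (A,hash)
  {BCDE}: card=2500; try (C,hash)→4530, (D,hash)→5530, (E,hash)→9280, (C,nl_idx)→11430, (C,merge)→14280, (D,nl_idx)→18350 …(+10); best=4530 via (C,hash)
  {ABCDE}: card=500; try (A,hash)→10230, (D,hash)→10730, (C,hash)→12730, (E,hash)→12880, (D,nl_idx)→21550, (E,nl_idx)→22780 …(+13); best=10230 via (A,hash)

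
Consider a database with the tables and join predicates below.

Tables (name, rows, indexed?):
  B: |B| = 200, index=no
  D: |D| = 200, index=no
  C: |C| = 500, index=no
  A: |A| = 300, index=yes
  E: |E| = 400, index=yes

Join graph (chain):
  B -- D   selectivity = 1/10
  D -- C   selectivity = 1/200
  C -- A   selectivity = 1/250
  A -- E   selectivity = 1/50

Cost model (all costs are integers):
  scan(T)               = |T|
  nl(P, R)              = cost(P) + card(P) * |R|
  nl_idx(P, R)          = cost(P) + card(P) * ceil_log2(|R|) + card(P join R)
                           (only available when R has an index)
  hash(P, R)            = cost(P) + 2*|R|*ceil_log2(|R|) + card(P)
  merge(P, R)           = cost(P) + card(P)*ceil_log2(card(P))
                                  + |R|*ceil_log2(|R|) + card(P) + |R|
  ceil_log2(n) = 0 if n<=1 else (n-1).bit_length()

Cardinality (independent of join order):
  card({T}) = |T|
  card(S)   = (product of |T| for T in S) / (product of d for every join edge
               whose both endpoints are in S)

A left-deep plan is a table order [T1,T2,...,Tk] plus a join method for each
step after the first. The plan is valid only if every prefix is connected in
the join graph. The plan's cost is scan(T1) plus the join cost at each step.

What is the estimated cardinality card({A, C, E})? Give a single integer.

4800

Tables in S: A(300), C(500), E(400)
Edges inside S: C-A(d=250), A-E(d=50)
numerator = 300 * 500 * 400 = 60000000
denominator = 250 * 50 = 12500
card(S) = 60000000 / 12500 = 4800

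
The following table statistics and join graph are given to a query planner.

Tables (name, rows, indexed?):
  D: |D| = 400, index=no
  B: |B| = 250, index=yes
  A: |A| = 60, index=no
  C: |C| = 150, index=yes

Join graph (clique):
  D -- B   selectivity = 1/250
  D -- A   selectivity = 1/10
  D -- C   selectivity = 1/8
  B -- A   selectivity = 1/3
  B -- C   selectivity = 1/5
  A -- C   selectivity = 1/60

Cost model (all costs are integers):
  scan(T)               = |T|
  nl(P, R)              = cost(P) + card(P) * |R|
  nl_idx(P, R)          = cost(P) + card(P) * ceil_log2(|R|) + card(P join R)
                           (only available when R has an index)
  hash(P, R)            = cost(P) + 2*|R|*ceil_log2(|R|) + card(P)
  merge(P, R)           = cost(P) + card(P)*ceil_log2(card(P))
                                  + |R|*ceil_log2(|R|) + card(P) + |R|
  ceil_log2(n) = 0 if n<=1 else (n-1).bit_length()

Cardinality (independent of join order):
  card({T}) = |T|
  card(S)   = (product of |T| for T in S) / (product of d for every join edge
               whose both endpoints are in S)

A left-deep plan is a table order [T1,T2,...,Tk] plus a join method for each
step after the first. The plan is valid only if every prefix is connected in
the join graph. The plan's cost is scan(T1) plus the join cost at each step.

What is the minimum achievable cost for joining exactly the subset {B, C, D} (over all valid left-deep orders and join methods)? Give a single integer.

Selinger DP over subsets of {B,C,D}:
  {D}: scan cost=400, card=400
  {B}: scan cost=250, card=250
  {C}: scan cost=150, card=150
  {BD}: card=400; try (B,nl_idx)→4000, (B,hash)→4800, (D,merge)→6500, (B,merge)→6650, (D,hash)→7700, (D,nl)→100250 …(+1); best=4000 via (B,nl_idx)
  {CD}: card=7500; try (C,hash)→3200, (D,merge)→5500, (C,merge)→5750, (D,hash)→7500, (C,nl_idx)→11100, (D,nl)→60150 …(+1); best=3200 via (C,hash)
  {BC}: card=7500; try (C,hash)→2900, (B,merge)→3750, (C,merge)→3850, (B,hash)→4300, (B,nl_idx)→8850, (C,nl_idx)→9750 …(+2); best=2900 via (C,hash)
  {BCD}: card=1500; try (C,hash)→6800, (C,nl_idx)→8700, (C,merge)→9350, (B,hash)→14700, (D,hash)→17600, (C,nl)→64000 …(+5); best=6800 via (C,hash)

6800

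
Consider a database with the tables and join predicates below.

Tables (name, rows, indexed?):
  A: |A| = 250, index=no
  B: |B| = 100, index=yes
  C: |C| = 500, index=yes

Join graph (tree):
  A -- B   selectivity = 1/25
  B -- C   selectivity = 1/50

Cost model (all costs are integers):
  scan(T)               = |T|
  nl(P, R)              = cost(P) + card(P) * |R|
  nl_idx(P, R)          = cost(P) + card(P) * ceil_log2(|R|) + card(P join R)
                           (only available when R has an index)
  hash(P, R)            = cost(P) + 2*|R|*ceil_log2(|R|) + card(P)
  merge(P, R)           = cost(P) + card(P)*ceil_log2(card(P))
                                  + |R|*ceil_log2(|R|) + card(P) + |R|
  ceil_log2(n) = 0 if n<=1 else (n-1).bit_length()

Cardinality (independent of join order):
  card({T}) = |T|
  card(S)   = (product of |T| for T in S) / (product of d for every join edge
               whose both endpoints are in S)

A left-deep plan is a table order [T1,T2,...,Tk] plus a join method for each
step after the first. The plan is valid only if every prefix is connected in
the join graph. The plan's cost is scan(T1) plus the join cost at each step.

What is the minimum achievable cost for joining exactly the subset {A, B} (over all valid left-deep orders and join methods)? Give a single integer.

1900

Selinger DP over subsets of {A,B}:
  {A}: scan cost=250, card=250
  {B}: scan cost=100, card=100
  {AB}: card=1000; try (B,hash)→1900, (B,nl_idx)→3000, (A,merge)→3150, (B,merge)→3300, (A,hash)→4200, (A,nl)→25100 …(+1); best=1900 via (B,hash)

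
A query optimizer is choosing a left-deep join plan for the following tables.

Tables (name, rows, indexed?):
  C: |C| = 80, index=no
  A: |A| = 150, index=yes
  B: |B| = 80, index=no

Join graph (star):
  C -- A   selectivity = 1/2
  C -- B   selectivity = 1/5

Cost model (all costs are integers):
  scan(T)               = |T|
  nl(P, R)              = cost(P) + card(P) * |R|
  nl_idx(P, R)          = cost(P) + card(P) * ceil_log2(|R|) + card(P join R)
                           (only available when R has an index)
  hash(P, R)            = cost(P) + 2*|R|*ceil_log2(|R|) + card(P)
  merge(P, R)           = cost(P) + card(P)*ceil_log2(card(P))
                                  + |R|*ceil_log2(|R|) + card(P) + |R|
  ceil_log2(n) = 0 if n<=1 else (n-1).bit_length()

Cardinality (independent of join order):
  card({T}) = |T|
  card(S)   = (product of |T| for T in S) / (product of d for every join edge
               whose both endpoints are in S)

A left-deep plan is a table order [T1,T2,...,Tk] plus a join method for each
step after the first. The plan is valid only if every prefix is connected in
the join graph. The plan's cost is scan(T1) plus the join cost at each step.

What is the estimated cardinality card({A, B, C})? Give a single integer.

Tables in S: A(150), B(80), C(80)
Edges inside S: C-A(d=2), C-B(d=5)
numerator = 150 * 80 * 80 = 960000
denominator = 2 * 5 = 10
card(S) = 960000 / 10 = 96000

96000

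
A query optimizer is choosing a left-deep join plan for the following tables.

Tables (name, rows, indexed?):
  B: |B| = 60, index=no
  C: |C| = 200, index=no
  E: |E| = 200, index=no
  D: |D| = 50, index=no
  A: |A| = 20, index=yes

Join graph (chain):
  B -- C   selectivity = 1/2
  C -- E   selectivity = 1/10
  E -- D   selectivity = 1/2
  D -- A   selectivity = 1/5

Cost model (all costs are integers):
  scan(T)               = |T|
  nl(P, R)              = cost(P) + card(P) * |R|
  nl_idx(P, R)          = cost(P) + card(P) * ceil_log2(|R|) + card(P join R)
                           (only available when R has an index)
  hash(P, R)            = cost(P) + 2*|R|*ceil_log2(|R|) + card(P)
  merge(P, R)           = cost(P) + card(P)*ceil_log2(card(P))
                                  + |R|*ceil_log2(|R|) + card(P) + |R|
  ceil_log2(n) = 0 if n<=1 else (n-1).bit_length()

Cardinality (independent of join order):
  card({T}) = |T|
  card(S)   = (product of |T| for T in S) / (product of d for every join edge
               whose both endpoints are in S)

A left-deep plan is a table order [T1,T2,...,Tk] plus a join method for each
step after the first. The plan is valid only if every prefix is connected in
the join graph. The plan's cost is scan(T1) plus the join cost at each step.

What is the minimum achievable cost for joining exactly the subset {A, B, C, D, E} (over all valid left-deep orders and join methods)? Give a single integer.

427620

Selinger DP over subsets of {A,B,C,D,E}:
  {B}: scan cost=60, card=60
  {C}: scan cost=200, card=200
  {E}: scan cost=200, card=200
  {D}: scan cost=50, card=50
  {A}: scan cost=20, card=20
  {BC}: card=6000; try (B,hash)→1120, (C,merge)→2280, (B,merge)→2420, (C,hash)→3320, (C,nl)→12060, (B,nl)→12200; best=1120 via (B,hash)
  {CE}: card=4000; try (E,hash)→3600, (C,hash)→3600, (E,merge)→3800, (C,merge)→3800, (E,nl)→40200, (C,nl)→40200; best=3600 via (E,hash)
  {DE}: card=5000; try (D,hash)→1000, (E,merge)→2200, (D,merge)→2350, (E,hash)→3300, (E,nl)→10050, (D,nl)→10200; best=1000 via (D,hash)
  {AD}: card=200; try (A,hash)→300, (D,merge)→490, (A,nl_idx)→500, (A,merge)→520, (D,hash)→640, (D,nl)→1020 …(+1); best=300 via (A,hash)
  {BCE}: card=120000; try (B,hash)→8320, (E,hash)→10320, (B,merge)→56020, (E,merge)→86920, (B,nl)→243600, (E,nl)→1201120; best=8320 via (B,hash)
  {CDE}: card=100000; try (D,hash)→8200, (C,hash)→9200, (D,merge)→55950, (C,merge)→72800, (D,nl)→203600, (C,nl)→1001000; best=8200 via (D,hash)
  {ADE}: card=20000; try (E,hash)→3700, (E,merge)→3900, (A,hash)→6200, (E,nl)→40300, (A,nl_idx)→46000, (A,merge)→71120 …(+1); best=3700 via (E,hash)
  {BCDE}: card=3000000; try (B,hash)→108920, (D,hash)→128920, (B,merge)→1808620, (D,merge)→2168670, (B,nl)→6008200, (D,nl)→6008320; best=108920 via (B,hash)
  {ACDE}: card=400000; try (C,hash)→26900, (A,hash)→108400, (C,merge)→325500, (A,nl_idx)→908200, (A,merge)→1808320, (A,nl)→2008200 …(+1); best=26900 via (C,hash)
  {ABCDE}: card=12000000; try (B,hash)→427620, (A,hash)→3109120, (B,merge)→8027320, (B,nl)→24026900, (A,nl_idx)→27108920, (A,nl)→60108920 …(+1); best=427620 via (B,hash)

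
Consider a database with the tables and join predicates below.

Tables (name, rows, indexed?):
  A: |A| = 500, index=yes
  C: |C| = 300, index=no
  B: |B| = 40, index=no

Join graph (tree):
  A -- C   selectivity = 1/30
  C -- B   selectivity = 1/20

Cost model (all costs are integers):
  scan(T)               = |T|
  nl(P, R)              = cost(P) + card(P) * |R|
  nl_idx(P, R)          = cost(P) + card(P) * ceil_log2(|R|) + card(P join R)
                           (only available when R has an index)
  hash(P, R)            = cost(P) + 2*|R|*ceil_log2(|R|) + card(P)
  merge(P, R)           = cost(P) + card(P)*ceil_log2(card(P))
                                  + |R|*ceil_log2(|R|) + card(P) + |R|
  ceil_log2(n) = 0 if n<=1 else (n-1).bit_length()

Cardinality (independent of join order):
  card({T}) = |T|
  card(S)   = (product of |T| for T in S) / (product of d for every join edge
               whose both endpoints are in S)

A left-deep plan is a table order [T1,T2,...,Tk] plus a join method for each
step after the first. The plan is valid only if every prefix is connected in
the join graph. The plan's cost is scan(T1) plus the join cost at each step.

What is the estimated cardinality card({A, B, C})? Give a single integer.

10000

Tables in S: A(500), B(40), C(300)
Edges inside S: A-C(d=30), C-B(d=20)
numerator = 500 * 40 * 300 = 6000000
denominator = 30 * 20 = 600
card(S) = 6000000 / 600 = 10000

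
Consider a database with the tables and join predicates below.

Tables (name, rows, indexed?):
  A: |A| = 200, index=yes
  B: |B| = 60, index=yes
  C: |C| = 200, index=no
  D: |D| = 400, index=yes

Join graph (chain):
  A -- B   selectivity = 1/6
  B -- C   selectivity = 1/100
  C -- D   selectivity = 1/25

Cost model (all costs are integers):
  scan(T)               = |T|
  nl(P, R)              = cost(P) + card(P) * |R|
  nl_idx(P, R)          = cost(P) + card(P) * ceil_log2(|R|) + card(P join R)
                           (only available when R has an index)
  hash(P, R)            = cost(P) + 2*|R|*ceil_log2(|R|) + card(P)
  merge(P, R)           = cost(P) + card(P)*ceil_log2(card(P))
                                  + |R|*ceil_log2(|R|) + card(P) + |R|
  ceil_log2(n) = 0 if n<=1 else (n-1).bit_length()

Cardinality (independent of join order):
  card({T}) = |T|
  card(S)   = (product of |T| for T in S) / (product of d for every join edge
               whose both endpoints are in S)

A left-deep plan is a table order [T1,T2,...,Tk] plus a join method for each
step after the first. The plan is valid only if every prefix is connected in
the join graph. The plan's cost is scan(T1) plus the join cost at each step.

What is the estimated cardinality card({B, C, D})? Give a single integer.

1920

Tables in S: B(60), C(200), D(400)
Edges inside S: B-C(d=100), C-D(d=25)
numerator = 60 * 200 * 400 = 4800000
denominator = 100 * 25 = 2500
card(S) = 4800000 / 2500 = 1920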